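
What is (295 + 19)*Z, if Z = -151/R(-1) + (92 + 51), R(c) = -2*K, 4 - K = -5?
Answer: 427825/9 ≈ 47536.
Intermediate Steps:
K = 9 (K = 4 - 1*(-5) = 4 + 5 = 9)
R(c) = -18 (R(c) = -2*9 = -18)
Z = 2725/18 (Z = -151/(-18) + (92 + 51) = -151*(-1/18) + 143 = 151/18 + 143 = 2725/18 ≈ 151.39)
(295 + 19)*Z = (295 + 19)*(2725/18) = 314*(2725/18) = 427825/9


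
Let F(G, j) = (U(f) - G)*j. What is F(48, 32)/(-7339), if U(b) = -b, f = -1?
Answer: 1504/7339 ≈ 0.20493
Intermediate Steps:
F(G, j) = j*(1 - G) (F(G, j) = (-1*(-1) - G)*j = (1 - G)*j = j*(1 - G))
F(48, 32)/(-7339) = (32*(1 - 1*48))/(-7339) = (32*(1 - 48))*(-1/7339) = (32*(-47))*(-1/7339) = -1504*(-1/7339) = 1504/7339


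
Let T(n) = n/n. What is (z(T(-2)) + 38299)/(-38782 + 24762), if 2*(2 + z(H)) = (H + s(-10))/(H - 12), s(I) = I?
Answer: -842543/308440 ≈ -2.7316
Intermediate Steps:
T(n) = 1
z(H) = -2 + (-10 + H)/(2*(-12 + H)) (z(H) = -2 + ((H - 10)/(H - 12))/2 = -2 + ((-10 + H)/(-12 + H))/2 = -2 + (-10 + H)/(2*(-12 + H)))
(z(T(-2)) + 38299)/(-38782 + 24762) = ((38 - 3*1)/(2*(-12 + 1)) + 38299)/(-38782 + 24762) = ((½)*(38 - 3)/(-11) + 38299)/(-14020) = ((½)*(-1/11)*35 + 38299)*(-1/14020) = (-35/22 + 38299)*(-1/14020) = (842543/22)*(-1/14020) = -842543/308440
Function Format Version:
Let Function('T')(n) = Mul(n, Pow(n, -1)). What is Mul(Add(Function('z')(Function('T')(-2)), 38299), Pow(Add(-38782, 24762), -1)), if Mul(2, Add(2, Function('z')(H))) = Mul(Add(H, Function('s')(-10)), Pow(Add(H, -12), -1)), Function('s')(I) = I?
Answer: Rational(-842543, 308440) ≈ -2.7316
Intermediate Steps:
Function('T')(n) = 1
Function('z')(H) = Add(-2, Mul(Rational(1, 2), Pow(Add(-12, H), -1), Add(-10, H))) (Function('z')(H) = Add(-2, Mul(Rational(1, 2), Mul(Add(H, -10), Pow(Add(H, -12), -1)))) = Add(-2, Mul(Rational(1, 2), Mul(Add(-10, H), Pow(Add(-12, H), -1)))) = Add(-2, Mul(Rational(1, 2), Mul(Pow(Add(-12, H), -1), Add(-10, H)))) = Add(-2, Mul(Rational(1, 2), Pow(Add(-12, H), -1), Add(-10, H))))
Mul(Add(Function('z')(Function('T')(-2)), 38299), Pow(Add(-38782, 24762), -1)) = Mul(Add(Mul(Rational(1, 2), Pow(Add(-12, 1), -1), Add(38, Mul(-3, 1))), 38299), Pow(Add(-38782, 24762), -1)) = Mul(Add(Mul(Rational(1, 2), Pow(-11, -1), Add(38, -3)), 38299), Pow(-14020, -1)) = Mul(Add(Mul(Rational(1, 2), Rational(-1, 11), 35), 38299), Rational(-1, 14020)) = Mul(Add(Rational(-35, 22), 38299), Rational(-1, 14020)) = Mul(Rational(842543, 22), Rational(-1, 14020)) = Rational(-842543, 308440)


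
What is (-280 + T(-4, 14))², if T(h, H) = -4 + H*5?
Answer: 45796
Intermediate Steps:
T(h, H) = -4 + 5*H
(-280 + T(-4, 14))² = (-280 + (-4 + 5*14))² = (-280 + (-4 + 70))² = (-280 + 66)² = (-214)² = 45796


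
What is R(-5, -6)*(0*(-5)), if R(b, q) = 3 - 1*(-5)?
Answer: 0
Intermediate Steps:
R(b, q) = 8 (R(b, q) = 3 + 5 = 8)
R(-5, -6)*(0*(-5)) = 8*(0*(-5)) = 8*0 = 0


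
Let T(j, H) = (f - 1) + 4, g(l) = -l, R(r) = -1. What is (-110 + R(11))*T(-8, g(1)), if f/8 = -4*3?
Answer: 10323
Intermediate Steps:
f = -96 (f = 8*(-4*3) = 8*(-12) = -96)
T(j, H) = -93 (T(j, H) = (-96 - 1) + 4 = -97 + 4 = -93)
(-110 + R(11))*T(-8, g(1)) = (-110 - 1)*(-93) = -111*(-93) = 10323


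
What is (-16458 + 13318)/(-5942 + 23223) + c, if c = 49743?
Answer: 859605643/17281 ≈ 49743.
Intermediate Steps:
(-16458 + 13318)/(-5942 + 23223) + c = (-16458 + 13318)/(-5942 + 23223) + 49743 = -3140/17281 + 49743 = 859605643/17281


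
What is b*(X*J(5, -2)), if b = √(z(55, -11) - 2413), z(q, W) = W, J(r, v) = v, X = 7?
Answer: -28*I*√606 ≈ -689.28*I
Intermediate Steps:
b = 2*I*√606 (b = √(-11 - 2413) = √(-2424) = 2*I*√606 ≈ 49.234*I)
b*(X*J(5, -2)) = (2*I*√606)*(7*(-2)) = (2*I*√606)*(-14) = -28*I*√606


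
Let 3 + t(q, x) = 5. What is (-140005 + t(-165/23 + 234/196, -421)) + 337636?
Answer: 197633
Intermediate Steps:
t(q, x) = 2 (t(q, x) = -3 + 5 = 2)
(-140005 + t(-165/23 + 234/196, -421)) + 337636 = (-140005 + 2) + 337636 = -140003 + 337636 = 197633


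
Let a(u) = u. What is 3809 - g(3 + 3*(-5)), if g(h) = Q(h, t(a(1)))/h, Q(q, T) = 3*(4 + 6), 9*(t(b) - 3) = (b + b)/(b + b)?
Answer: 7623/2 ≈ 3811.5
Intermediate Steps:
t(b) = 28/9 (t(b) = 3 + ((b + b)/(b + b))/9 = 3 + ((2*b)/((2*b)))/9 = 3 + ((2*b)*(1/(2*b)))/9 = 3 + (1/9)*1 = 3 + 1/9 = 28/9)
Q(q, T) = 30 (Q(q, T) = 3*10 = 30)
g(h) = 30/h
3809 - g(3 + 3*(-5)) = 3809 - 30/(3 + 3*(-5)) = 3809 - 30/(3 - 15) = 3809 - 30/(-12) = 3809 - 30*(-1)/12 = 3809 - 1*(-5/2) = 3809 + 5/2 = 7623/2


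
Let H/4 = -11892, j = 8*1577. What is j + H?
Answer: -34952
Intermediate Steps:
j = 12616
H = -47568 (H = 4*(-11892) = -47568)
j + H = 12616 - 47568 = -34952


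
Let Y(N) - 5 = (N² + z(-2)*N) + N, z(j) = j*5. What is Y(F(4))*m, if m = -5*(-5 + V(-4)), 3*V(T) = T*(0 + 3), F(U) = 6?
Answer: -585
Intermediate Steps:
V(T) = T (V(T) = (T*(0 + 3))/3 = (T*3)/3 = (3*T)/3 = T)
z(j) = 5*j
Y(N) = 5 + N² - 9*N (Y(N) = 5 + ((N² + (5*(-2))*N) + N) = 5 + ((N² - 10*N) + N) = 5 + (N² - 9*N) = 5 + N² - 9*N)
m = 45 (m = -5*(-5 - 4) = -5*(-9) = 45)
Y(F(4))*m = (5 + 6² - 9*6)*45 = (5 + 36 - 54)*45 = -13*45 = -585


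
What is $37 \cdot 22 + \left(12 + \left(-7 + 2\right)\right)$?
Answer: $821$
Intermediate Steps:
$37 \cdot 22 + \left(12 + \left(-7 + 2\right)\right) = 814 + \left(12 - 5\right) = 814 + 7 = 821$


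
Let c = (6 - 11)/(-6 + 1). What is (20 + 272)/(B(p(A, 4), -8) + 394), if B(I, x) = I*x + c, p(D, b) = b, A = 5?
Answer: 292/363 ≈ 0.80441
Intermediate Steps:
c = 1 (c = -5/(-5) = -5*(-⅕) = 1)
B(I, x) = 1 + I*x (B(I, x) = I*x + 1 = 1 + I*x)
(20 + 272)/(B(p(A, 4), -8) + 394) = (20 + 272)/((1 + 4*(-8)) + 394) = 292/((1 - 32) + 394) = 292/(-31 + 394) = 292/363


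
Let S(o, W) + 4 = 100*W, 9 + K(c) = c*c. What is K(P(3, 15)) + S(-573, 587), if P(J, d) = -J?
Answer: 58696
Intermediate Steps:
K(c) = -9 + c² (K(c) = -9 + c*c = -9 + c²)
S(o, W) = -4 + 100*W
K(P(3, 15)) + S(-573, 587) = (-9 + (-1*3)²) + (-4 + 100*587) = (-9 + (-3)²) + (-4 + 58700) = (-9 + 9) + 58696 = 0 + 58696 = 58696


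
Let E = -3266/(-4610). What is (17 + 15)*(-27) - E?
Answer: -1993153/2305 ≈ -864.71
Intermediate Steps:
E = 1633/2305 (E = -3266*(-1/4610) = 1633/2305 ≈ 0.70846)
(17 + 15)*(-27) - E = (17 + 15)*(-27) - 1*1633/2305 = 32*(-27) - 1633/2305 = -864 - 1633/2305 = -1993153/2305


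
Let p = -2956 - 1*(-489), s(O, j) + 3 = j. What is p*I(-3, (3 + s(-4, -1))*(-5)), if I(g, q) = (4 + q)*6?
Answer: -133218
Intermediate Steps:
s(O, j) = -3 + j
p = -2467 (p = -2956 + 489 = -2467)
I(g, q) = 24 + 6*q
p*I(-3, (3 + s(-4, -1))*(-5)) = -2467*(24 + 6*((3 + (-3 - 1))*(-5))) = -2467*(24 + 6*((3 - 4)*(-5))) = -2467*(24 + 6*(-1*(-5))) = -2467*(24 + 6*5) = -2467*(24 + 30) = -2467*54 = -133218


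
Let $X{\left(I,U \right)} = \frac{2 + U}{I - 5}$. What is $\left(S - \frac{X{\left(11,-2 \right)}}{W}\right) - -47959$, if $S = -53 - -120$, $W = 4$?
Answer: $48026$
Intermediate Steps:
$S = 67$ ($S = -53 + 120 = 67$)
$X{\left(I,U \right)} = \frac{2 + U}{-5 + I}$
$\left(S - \frac{X{\left(11,-2 \right)}}{W}\right) - -47959 = \left(67 - \frac{\frac{1}{-5 + 11} \left(2 - 2\right)}{4}\right) - -47959 = \left(67 - \frac{1}{6} \cdot 0 \cdot \frac{1}{4}\right) + 47959 = \left(67 - 0 \cdot \frac{1}{4}\right) + 47959 = \left(67 - 0\right) + 47959 = \left(67 + 0\right) + 47959 = 67 + 47959 = 48026$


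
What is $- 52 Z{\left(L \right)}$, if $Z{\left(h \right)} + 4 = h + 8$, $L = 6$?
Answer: $-520$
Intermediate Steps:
$Z{\left(h \right)} = 4 + h$ ($Z{\left(h \right)} = -4 + \left(h + 8\right) = -4 + \left(8 + h\right) = 4 + h$)
$- 52 Z{\left(L \right)} = - 52 \left(4 + 6\right) = \left(-52\right) 10 = -520$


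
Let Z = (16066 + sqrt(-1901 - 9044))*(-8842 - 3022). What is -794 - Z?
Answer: 190606230 + 11864*I*sqrt(10945) ≈ 1.9061e+8 + 1.2412e+6*I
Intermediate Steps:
Z = -190607024 - 11864*I*sqrt(10945) (Z = (16066 + sqrt(-10945))*(-11864) = (16066 + I*sqrt(10945))*(-11864) = -190607024 - 11864*I*sqrt(10945) ≈ -1.9061e+8 - 1.2412e+6*I)
-794 - Z = -794 - (-190607024 - 11864*I*sqrt(10945)) = -794 + (190607024 + 11864*I*sqrt(10945)) = 190606230 + 11864*I*sqrt(10945)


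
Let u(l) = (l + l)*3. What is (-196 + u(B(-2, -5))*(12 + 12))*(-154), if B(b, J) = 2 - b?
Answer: -58520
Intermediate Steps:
u(l) = 6*l (u(l) = (2*l)*3 = 6*l)
(-196 + u(B(-2, -5))*(12 + 12))*(-154) = (-196 + (6*(2 - 1*(-2)))*(12 + 12))*(-154) = (-196 + (6*(2 + 2))*24)*(-154) = (-196 + (6*4)*24)*(-154) = (-196 + 24*24)*(-154) = (-196 + 576)*(-154) = 380*(-154) = -58520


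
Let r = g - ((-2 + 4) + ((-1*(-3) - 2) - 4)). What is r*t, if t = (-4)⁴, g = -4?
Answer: -768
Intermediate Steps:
t = 256
r = -3 (r = -4 - ((-2 + 4) + ((-1*(-3) - 2) - 4)) = -4 - (2 + ((3 - 2) - 4)) = -4 - (2 + (1 - 4)) = -4 - (2 - 3) = -4 - 1*(-1) = -4 + 1 = -3)
r*t = -3*256 = -768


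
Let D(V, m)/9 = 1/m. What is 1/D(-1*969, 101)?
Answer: 101/9 ≈ 11.222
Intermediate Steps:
D(V, m) = 9/m
1/D(-1*969, 101) = 1/(9/101) = 101/9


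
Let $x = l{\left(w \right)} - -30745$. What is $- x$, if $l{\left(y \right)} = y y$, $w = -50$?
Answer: $-33245$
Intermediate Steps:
$l{\left(y \right)} = y^{2}$
$x = 33245$ ($x = \left(-50\right)^{2} - -30745 = 2500 + 30745 = 33245$)
$- x = \left(-1\right) 33245 = -33245$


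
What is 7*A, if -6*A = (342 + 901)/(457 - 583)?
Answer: 1243/108 ≈ 11.509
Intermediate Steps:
A = 1243/756 (A = -(342 + 901)/(6*(457 - 583)) = -1243/(6*(-126)) = -1243*(-1)/(6*126) = -1/6*(-1243/126) = 1243/756 ≈ 1.6442)
7*A = 7*(1243/756) = 1243/108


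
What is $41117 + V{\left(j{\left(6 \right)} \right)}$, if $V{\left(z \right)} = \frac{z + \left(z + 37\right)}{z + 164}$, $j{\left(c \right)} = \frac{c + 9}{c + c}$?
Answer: $\frac{27178495}{661} \approx 41117.0$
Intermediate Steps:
$j{\left(c \right)} = \frac{9 + c}{2 c}$
$V{\left(z \right)} = \frac{37 + 2 z}{164 + z}$ ($V{\left(z \right)} = \frac{z + \left(37 + z\right)}{164 + z} = \frac{37 + 2 z}{164 + z}$)
$41117 + V{\left(j{\left(6 \right)} \right)} = 41117 + \frac{37 + 2 \frac{9 + 6}{2 \cdot 6}}{164 + \frac{9 + 6}{2 \cdot 6}} = 41117 + \frac{37 + 2 \cdot \frac{1}{2} \cdot \frac{1}{6} \cdot 15}{164 + \frac{1}{2} \cdot \frac{1}{6} \cdot 15} = 41117 + \frac{37 + 2 \cdot \frac{5}{4}}{164 + \frac{5}{4}} = 41117 + \frac{37 + \frac{5}{2}}{\frac{661}{4}} = 41117 + \frac{4}{661} \cdot \frac{79}{2} = 41117 + \frac{158}{661} = \frac{27178495}{661}$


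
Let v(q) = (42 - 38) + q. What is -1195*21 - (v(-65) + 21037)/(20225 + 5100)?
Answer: -635551851/25325 ≈ -25096.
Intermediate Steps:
v(q) = 4 + q
-1195*21 - (v(-65) + 21037)/(20225 + 5100) = -1195*21 - ((4 - 65) + 21037)/(20225 + 5100) = -25095 - (-61 + 21037)/25325 = -25095 - 20976/25325 = -635551851/25325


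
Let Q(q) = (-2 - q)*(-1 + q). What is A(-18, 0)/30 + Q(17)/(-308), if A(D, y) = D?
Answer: 149/385 ≈ 0.38701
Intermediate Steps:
Q(q) = (-1 + q)*(-2 - q)
A(-18, 0)/30 + Q(17)/(-308) = -18/30 + (2 - 1*17 - 1*17²)/(-308) = -18*1/30 + (2 - 17 - 1*289)*(-1/308) = -⅗ + (2 - 17 - 289)*(-1/308) = -⅗ - 304*(-1/308) = -⅗ + 76/77 = 149/385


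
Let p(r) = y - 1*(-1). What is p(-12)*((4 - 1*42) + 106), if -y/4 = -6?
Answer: 1700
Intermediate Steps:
y = 24 (y = -4*(-6) = 24)
p(r) = 25 (p(r) = 24 - 1*(-1) = 24 + 1 = 25)
p(-12)*((4 - 1*42) + 106) = 25*((4 - 1*42) + 106) = 25*((4 - 42) + 106) = 25*(-38 + 106) = 25*68 = 1700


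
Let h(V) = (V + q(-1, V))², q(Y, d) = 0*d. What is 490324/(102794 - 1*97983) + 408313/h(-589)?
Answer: 172068086247/1669036931 ≈ 103.09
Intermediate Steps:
q(Y, d) = 0
h(V) = V² (h(V) = (V + 0)² = V²)
490324/(102794 - 1*97983) + 408313/h(-589) = 490324/(102794 - 1*97983) + 408313/((-589)²) = 490324/(102794 - 97983) + 408313/346921 = 490324/4811 + 408313*(1/346921) = 490324*(1/4811) + 408313/346921 = 490324/4811 + 408313/346921 = 172068086247/1669036931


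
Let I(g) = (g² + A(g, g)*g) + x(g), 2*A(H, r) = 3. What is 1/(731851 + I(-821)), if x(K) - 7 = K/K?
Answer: 2/2809337 ≈ 7.1191e-7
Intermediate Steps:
x(K) = 8 (x(K) = 7 + K/K = 7 + 1 = 8)
A(H, r) = 3/2 (A(H, r) = (½)*3 = 3/2)
I(g) = 8 + g² + 3*g/2 (I(g) = (g² + 3*g/2) + 8 = 8 + g² + 3*g/2)
1/(731851 + I(-821)) = 1/(731851 + (8 + (-821)² + (3/2)*(-821))) = 1/(731851 + (8 + 674041 - 2463/2)) = 1/(731851 + 1345635/2) = 1/(2809337/2) = 2/2809337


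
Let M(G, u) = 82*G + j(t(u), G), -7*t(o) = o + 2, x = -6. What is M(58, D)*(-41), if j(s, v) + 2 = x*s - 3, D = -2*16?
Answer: -1356157/7 ≈ -1.9374e+5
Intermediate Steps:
t(o) = -2/7 - o/7 (t(o) = -(o + 2)/7 = -(2 + o)/7 = -2/7 - o/7)
D = -32
j(s, v) = -5 - 6*s (j(s, v) = -2 + (-6*s - 3) = -2 + (-3 - 6*s) = -5 - 6*s)
M(G, u) = -23/7 + 82*G + 6*u/7 (M(G, u) = 82*G + (-5 - 6*(-2/7 - u/7)) = 82*G + (-5 + (12/7 + 6*u/7)) = 82*G + (-23/7 + 6*u/7) = -23/7 + 82*G + 6*u/7)
M(58, D)*(-41) = (-23/7 + 82*58 + (6/7)*(-32))*(-41) = (-23/7 + 4756 - 192/7)*(-41) = (33077/7)*(-41) = -1356157/7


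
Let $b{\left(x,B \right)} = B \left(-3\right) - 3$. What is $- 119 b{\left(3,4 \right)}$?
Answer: $1785$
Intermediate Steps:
$b{\left(x,B \right)} = -3 - 3 B$ ($b{\left(x,B \right)} = - 3 B - 3 = -3 - 3 B$)
$- 119 b{\left(3,4 \right)} = - 119 \left(-3 - 12\right) = \left(-119\right) \left(-15\right) = 1785$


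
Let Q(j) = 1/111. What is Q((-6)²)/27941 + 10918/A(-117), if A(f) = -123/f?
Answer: 1320604038743/127159491 ≈ 10385.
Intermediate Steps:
Q(j) = 1/111
Q((-6)²)/27941 + 10918/A(-117) = (1/111)/27941 + 10918/((-123/(-117))) = (1/111)*(1/27941) + 10918/((-123*(-1/117))) = 1/3101451 + 10918/(41/39) = 1/3101451 + 10918*(39/41) = 1/3101451 + 425802/41 = 1320604038743/127159491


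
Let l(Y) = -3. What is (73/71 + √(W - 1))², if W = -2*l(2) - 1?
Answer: 46225/5041 ≈ 9.1698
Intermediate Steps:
W = 5 (W = -2*(-3) - 1 = 6 - 1 = 5)
(73/71 + √(W - 1))² = (73/71 + √(5 - 1))² = (73*(1/71) + √4)² = (73/71 + 2)² = (215/71)² = 46225/5041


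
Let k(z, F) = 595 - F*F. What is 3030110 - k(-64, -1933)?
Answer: 6766004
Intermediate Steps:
k(z, F) = 595 - F²
3030110 - k(-64, -1933) = 3030110 - (595 - 1*(-1933)²) = 3030110 - (595 - 1*3736489) = 3030110 - (595 - 3736489) = 3030110 - 1*(-3735894) = 3030110 + 3735894 = 6766004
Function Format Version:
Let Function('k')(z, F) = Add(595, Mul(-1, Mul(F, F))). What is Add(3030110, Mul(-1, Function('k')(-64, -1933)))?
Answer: 6766004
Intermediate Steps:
Function('k')(z, F) = Add(595, Mul(-1, Pow(F, 2)))
Add(3030110, Mul(-1, Function('k')(-64, -1933))) = Add(3030110, Mul(-1, Add(595, Mul(-1, Pow(-1933, 2))))) = Add(3030110, Mul(-1, Add(595, Mul(-1, 3736489)))) = Add(3030110, Mul(-1, Add(595, -3736489))) = Add(3030110, Mul(-1, -3735894)) = Add(3030110, 3735894) = 6766004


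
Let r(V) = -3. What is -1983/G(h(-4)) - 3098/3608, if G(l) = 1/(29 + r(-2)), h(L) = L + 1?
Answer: -93012181/1804 ≈ -51559.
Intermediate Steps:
h(L) = 1 + L
G(l) = 1/26 (G(l) = 1/(29 - 3) = 1/26)
-1983/G(h(-4)) - 3098/3608 = -1983/1/26 - 3098/3608 = -1983*26 - 3098*1/3608 = -51558 - 1549/1804 = -93012181/1804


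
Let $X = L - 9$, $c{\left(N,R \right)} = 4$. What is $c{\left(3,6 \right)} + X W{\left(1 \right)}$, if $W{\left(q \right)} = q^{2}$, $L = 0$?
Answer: $-5$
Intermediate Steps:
$X = -9$ ($X = 0 - 9 = -9$)
$c{\left(3,6 \right)} + X W{\left(1 \right)} = 4 - 9 \cdot 1^{2} = 4 - 9 = -5$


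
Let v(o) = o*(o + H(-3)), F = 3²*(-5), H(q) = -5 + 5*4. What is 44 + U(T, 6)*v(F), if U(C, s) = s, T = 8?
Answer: 8144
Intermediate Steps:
H(q) = 15 (H(q) = -5 + 20 = 15)
F = -45 (F = 9*(-5) = -45)
v(o) = o*(15 + o) (v(o) = o*(o + 15) = o*(15 + o))
44 + U(T, 6)*v(F) = 44 + 6*(-45*(15 - 45)) = 44 + 6*(-45*(-30)) = 44 + 6*1350 = 44 + 8100 = 8144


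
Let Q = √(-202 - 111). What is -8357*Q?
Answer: -8357*I*√313 ≈ -1.4785e+5*I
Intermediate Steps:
Q = I*√313 (Q = √(-313) = I*√313 ≈ 17.692*I)
-8357*Q = -8357*I*√313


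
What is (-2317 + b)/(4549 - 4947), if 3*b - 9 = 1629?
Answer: 1771/398 ≈ 4.4497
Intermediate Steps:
b = 546 (b = 3 + (⅓)*1629 = 3 + 543 = 546)
(-2317 + b)/(4549 - 4947) = (-2317 + 546)/(4549 - 4947) = -1771/(-398) = -1771*(-1/398) = 1771/398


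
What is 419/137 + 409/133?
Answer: 111760/18221 ≈ 6.1336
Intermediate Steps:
419/137 + 409/133 = 111760/18221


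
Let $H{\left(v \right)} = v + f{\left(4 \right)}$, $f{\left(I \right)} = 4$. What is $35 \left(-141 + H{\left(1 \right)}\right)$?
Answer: $-4760$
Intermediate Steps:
$H{\left(v \right)} = 4 + v$ ($H{\left(v \right)} = v + 4 = 4 + v$)
$35 \left(-141 + H{\left(1 \right)}\right) = 35 \left(-141 + \left(4 + 1\right)\right) = 35 \left(-141 + 5\right) = 35 \left(-136\right) = -4760$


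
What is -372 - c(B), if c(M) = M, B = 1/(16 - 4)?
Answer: -4465/12 ≈ -372.08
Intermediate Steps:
B = 1/12 ≈ 0.083333
-372 - c(B) = -372 - 1*1/12 = -372 - 1/12 = -4465/12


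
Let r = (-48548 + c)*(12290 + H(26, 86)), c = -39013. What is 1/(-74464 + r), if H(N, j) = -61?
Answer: -1/1070857933 ≈ -9.3383e-10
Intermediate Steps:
r = -1070783469 (r = (-48548 - 39013)*(12290 - 61) = -87561*12229 = -1070783469)
1/(-74464 + r) = 1/(-74464 - 1070783469) = 1/(-1070857933) = -1/1070857933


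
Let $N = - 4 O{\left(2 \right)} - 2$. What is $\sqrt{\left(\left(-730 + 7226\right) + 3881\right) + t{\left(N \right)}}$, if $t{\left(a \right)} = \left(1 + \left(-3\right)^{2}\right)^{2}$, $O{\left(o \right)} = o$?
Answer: $\sqrt{10477} \approx 102.36$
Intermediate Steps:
$N = -10$ ($N = \left(-4\right) 2 - 2 = -8 - 2 = -10$)
$t{\left(a \right)} = 100$ ($t{\left(a \right)} = \left(1 + 9\right)^{2} = 10^{2} = 100$)
$\sqrt{\left(\left(-730 + 7226\right) + 3881\right) + t{\left(N \right)}} = \sqrt{\left(\left(-730 + 7226\right) + 3881\right) + 100} = \sqrt{\left(6496 + 3881\right) + 100} = \sqrt{10377 + 100} = \sqrt{10477}$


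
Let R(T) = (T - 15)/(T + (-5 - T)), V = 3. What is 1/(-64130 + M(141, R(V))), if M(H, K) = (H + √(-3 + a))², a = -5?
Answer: -I/(564*√2 + 44257*I) ≈ -2.2588e-5 - 4.0709e-7*I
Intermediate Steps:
R(T) = 3 - T/5 (R(T) = (-15 + T)/(-5) = (-15 + T)*(-⅕) = 3 - T/5)
M(H, K) = (H + 2*I*√2)² (M(H, K) = (H + √(-3 - 5))² = (H + √(-8))² = (H + 2*I*√2)²)
1/(-64130 + M(141, R(V))) = 1/(-64130 + (141 + 2*I*√2)²)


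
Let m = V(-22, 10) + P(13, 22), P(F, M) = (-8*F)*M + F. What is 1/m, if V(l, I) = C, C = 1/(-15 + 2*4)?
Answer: -7/15926 ≈ -0.00043953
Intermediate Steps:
P(F, M) = F - 8*F*M (P(F, M) = -8*F*M + F = F - 8*F*M)
C = -⅐ (C = 1/(-15 + 8) = 1/(-7) = -⅐ ≈ -0.14286)
V(l, I) = -⅐
m = -15926/7 (m = -⅐ + 13*(1 - 8*22) = -⅐ + 13*(1 - 176) = -⅐ + 13*(-175) = -⅐ - 2275 = -15926/7 ≈ -2275.1)
1/m = 1/(-15926/7) = -7/15926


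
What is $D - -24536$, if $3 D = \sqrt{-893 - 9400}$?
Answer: $24536 + \frac{i \sqrt{10293}}{3} \approx 24536.0 + 33.818 i$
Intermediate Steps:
$D = \frac{i \sqrt{10293}}{3}$ ($D = \frac{\sqrt{-893 - 9400}}{3} = \frac{\sqrt{-10293}}{3} = \frac{i \sqrt{10293}}{3} \approx 33.818 i$)
$D - -24536 = \frac{i \sqrt{10293}}{3} - -24536 = \frac{i \sqrt{10293}}{3} + 24536 = 24536 + \frac{i \sqrt{10293}}{3}$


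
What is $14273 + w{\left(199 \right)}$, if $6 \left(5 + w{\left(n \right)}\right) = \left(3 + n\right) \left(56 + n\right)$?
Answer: $22853$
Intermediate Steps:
$w{\left(n \right)} = -5 + \frac{\left(3 + n\right) \left(56 + n\right)}{6}$
$14273 + w{\left(199 \right)} = 14273 + \left(23 + \frac{199^{2}}{6} + \frac{59}{6} \cdot 199\right) = 14273 + \left(23 + \frac{1}{6} \cdot 39601 + \frac{11741}{6}\right) = 14273 + \left(23 + \frac{39601}{6} + \frac{11741}{6}\right) = 14273 + 8580 = 22853$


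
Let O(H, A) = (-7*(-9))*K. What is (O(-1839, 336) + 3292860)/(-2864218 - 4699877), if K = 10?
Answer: -219566/504273 ≈ -0.43541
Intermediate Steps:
O(H, A) = 630 (O(H, A) = -7*(-9)*10 = 63*10 = 630)
(O(-1839, 336) + 3292860)/(-2864218 - 4699877) = (630 + 3292860)/(-2864218 - 4699877) = 3293490/(-7564095) = 3293490*(-1/7564095) = -219566/504273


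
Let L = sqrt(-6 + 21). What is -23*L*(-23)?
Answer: 529*sqrt(15) ≈ 2048.8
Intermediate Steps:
L = sqrt(15) ≈ 3.8730
-23*L*(-23) = -23*sqrt(15)*(-23) = 529*sqrt(15)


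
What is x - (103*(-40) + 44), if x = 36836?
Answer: 40912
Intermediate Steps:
x - (103*(-40) + 44) = 36836 - (103*(-40) + 44) = 36836 - (-4120 + 44) = 36836 - 1*(-4076) = 36836 + 4076 = 40912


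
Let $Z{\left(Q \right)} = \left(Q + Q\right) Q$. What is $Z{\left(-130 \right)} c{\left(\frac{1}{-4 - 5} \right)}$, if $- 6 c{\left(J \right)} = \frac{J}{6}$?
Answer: $\frac{8450}{81} \approx 104.32$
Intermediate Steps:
$Z{\left(Q \right)} = 2 Q^{2}$ ($Z{\left(Q \right)} = 2 Q Q = 2 Q^{2}$)
$c{\left(J \right)} = - \frac{J}{36}$ ($c{\left(J \right)} = - \frac{J \frac{1}{6}}{6} = - \frac{\frac{1}{6} J}{6} = - \frac{J}{36}$)
$Z{\left(-130 \right)} c{\left(\frac{1}{-4 - 5} \right)} = 2 \left(-130\right)^{2} \left(- \frac{1}{36 \left(-4 - 5\right)}\right) = 2 \cdot 16900 \left(- \frac{1}{36 \left(-9\right)}\right) = 33800 \left(\left(- \frac{1}{36}\right) \left(- \frac{1}{9}\right)\right) = 33800 \cdot \frac{1}{324} = \frac{8450}{81}$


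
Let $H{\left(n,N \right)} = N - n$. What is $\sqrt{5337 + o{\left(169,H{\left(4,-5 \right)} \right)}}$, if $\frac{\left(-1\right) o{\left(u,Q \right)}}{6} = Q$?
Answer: $3 \sqrt{599} \approx 73.423$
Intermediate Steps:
$o{\left(u,Q \right)} = - 6 Q$
$\sqrt{5337 + o{\left(169,H{\left(4,-5 \right)} \right)}} = \sqrt{5337 - 6 \left(-5 - 4\right)} = \sqrt{5337 - -54} = \sqrt{5337 + 54} = \sqrt{5391} = 3 \sqrt{599}$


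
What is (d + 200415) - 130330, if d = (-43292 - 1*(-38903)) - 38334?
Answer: 27362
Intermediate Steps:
d = -42723 (d = (-43292 + 38903) - 38334 = -4389 - 38334 = -42723)
(d + 200415) - 130330 = (-42723 + 200415) - 130330 = 157692 - 130330 = 27362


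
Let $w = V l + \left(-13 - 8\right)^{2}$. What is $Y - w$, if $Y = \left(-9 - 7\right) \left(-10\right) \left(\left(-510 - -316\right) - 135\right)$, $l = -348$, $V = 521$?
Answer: $128227$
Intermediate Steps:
$Y = -52640$ ($Y = \left(-16\right) \left(-10\right) \left(\left(-510 + 316\right) - 135\right) = 160 \left(-194 - 135\right) = 160 \left(-329\right) = -52640$)
$w = -180867$ ($w = 521 \left(-348\right) + \left(-13 - 8\right)^{2} = -181308 + \left(-21\right)^{2} = -181308 + 441 = -180867$)
$Y - w = -52640 - -180867 = -52640 + 180867 = 128227$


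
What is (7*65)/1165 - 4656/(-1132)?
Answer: 296965/65939 ≈ 4.5036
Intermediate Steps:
(7*65)/1165 - 4656/(-1132) = 455*(1/1165) - 4656*(-1/1132) = 91/233 + 1164/283 = 296965/65939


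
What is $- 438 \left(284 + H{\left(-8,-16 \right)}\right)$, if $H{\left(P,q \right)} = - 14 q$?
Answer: $-222504$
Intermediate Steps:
$- 438 \left(284 + H{\left(-8,-16 \right)}\right) = - 438 \left(284 - -224\right) = - 438 \left(284 + 224\right) = \left(-438\right) 508 = -222504$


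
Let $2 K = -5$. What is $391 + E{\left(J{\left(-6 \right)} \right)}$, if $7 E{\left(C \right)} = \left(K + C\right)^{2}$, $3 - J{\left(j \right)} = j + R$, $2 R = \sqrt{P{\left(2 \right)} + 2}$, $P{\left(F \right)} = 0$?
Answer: $\frac{11119}{28} - \frac{13 \sqrt{2}}{14} \approx 395.79$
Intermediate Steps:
$K = - \frac{5}{2}$ ($K = \frac{1}{2} \left(-5\right) = - \frac{5}{2} \approx -2.5$)
$R = \frac{\sqrt{2}}{2}$ ($R = \frac{\sqrt{0 + 2}}{2} = \frac{\sqrt{2}}{2} \approx 0.70711$)
$J{\left(j \right)} = 3 - j - \frac{\sqrt{2}}{2}$ ($J{\left(j \right)} = 3 - \left(j + \frac{\sqrt{2}}{2}\right) = 3 - j - \frac{\sqrt{2}}{2}$)
$E{\left(C \right)} = \frac{\left(- \frac{5}{2} + C\right)^{2}}{7}$
$391 + E{\left(J{\left(-6 \right)} \right)} = 391 + \frac{\left(-5 + 2 \left(3 - -6 - \frac{\sqrt{2}}{2}\right)\right)^{2}}{28} = 391 + \frac{\left(-5 + 2 \left(3 + 6 - \frac{\sqrt{2}}{2}\right)\right)^{2}}{28} = 391 + \frac{\left(-5 + 2 \left(9 - \frac{\sqrt{2}}{2}\right)\right)^{2}}{28} = 391 + \frac{\left(-5 + \left(18 - \sqrt{2}\right)\right)^{2}}{28} = 391 + \frac{\left(13 - \sqrt{2}\right)^{2}}{28}$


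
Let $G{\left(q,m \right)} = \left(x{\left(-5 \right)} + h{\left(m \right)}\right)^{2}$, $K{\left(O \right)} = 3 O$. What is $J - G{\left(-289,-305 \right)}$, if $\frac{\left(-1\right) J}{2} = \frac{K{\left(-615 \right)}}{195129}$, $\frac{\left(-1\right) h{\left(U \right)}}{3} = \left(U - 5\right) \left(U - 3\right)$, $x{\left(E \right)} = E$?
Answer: $- \frac{1778942051119615}{21681} \approx -8.2051 \cdot 10^{10}$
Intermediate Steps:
$h{\left(U \right)} = - 3 \left(-5 + U\right) \left(-3 + U\right)$ ($h{\left(U \right)} = - 3 \left(U - 5\right) \left(U - 3\right) = - 3 \left(-5 + U\right) \left(-3 + U\right)$)
$G{\left(q,m \right)} = \left(-50 - 3 m^{2} + 24 m\right)^{2}$ ($G{\left(q,m \right)} = \left(-5 - \left(45 - 24 m + 3 m^{2}\right)\right)^{2} = \left(-50 - 3 m^{2} + 24 m\right)^{2}$)
$J = \frac{410}{21681}$ ($J = - 2 \frac{3 \left(-615\right)}{195129} = - 2 \left(\left(-1845\right) \frac{1}{195129}\right) = \left(-2\right) \left(- \frac{205}{21681}\right) = \frac{410}{21681} \approx 0.018911$)
$J - G{\left(-289,-305 \right)} = \frac{410}{21681} - \left(50 - -7320 + 3 \left(-305\right)^{2}\right)^{2} = \frac{410}{21681} - \left(50 + 7320 + 3 \cdot 93025\right)^{2} = \frac{410}{21681} - \left(50 + 7320 + 279075\right)^{2} = \frac{410}{21681} - 286445^{2} = \frac{410}{21681} - 82050738025 = - \frac{1778942051119615}{21681}$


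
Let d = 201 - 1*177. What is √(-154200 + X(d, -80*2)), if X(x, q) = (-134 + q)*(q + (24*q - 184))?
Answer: 6*√29886 ≈ 1037.3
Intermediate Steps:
d = 24 (d = 201 - 177 = 24)
X(x, q) = (-184 + 25*q)*(-134 + q) (X(x, q) = (-134 + q)*(q + (-184 + 24*q)) = (-134 + q)*(-184 + 25*q) = (-184 + 25*q)*(-134 + q))
√(-154200 + X(d, -80*2)) = √(-154200 + (24656 - (-282720)*2 + 25*(-80*2)²)) = √(-154200 + (24656 - 3534*(-160) + 25*(-160)²)) = √(-154200 + (24656 + 565440 + 25*25600)) = √(-154200 + (24656 + 565440 + 640000)) = √(-154200 + 1230096) = √1075896 = 6*√29886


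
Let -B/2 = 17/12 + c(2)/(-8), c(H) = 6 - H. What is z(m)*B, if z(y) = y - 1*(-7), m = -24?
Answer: 187/6 ≈ 31.167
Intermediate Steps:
z(y) = 7 + y (z(y) = y + 7 = 7 + y)
B = -11/6 (B = -2*(17/12 + (6 - 1*2)/(-8)) = -2*(17*(1/12) + (6 - 2)*(-⅛)) = -2*(17/12 + 4*(-⅛)) = -2*(17/12 - ½) = -2*11/12 = -11/6 ≈ -1.8333)
z(m)*B = (7 - 24)*(-11/6) = -17*(-11/6) = 187/6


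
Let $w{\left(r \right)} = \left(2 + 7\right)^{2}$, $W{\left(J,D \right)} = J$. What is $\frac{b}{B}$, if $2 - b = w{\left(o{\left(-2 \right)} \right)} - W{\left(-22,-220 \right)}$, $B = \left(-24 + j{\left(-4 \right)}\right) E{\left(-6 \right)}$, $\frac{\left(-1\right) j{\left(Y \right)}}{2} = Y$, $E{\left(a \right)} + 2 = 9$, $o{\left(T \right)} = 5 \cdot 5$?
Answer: $\frac{101}{112} \approx 0.90179$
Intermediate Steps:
$o{\left(T \right)} = 25$
$E{\left(a \right)} = 7$ ($E{\left(a \right)} = -2 + 9 = 7$)
$j{\left(Y \right)} = - 2 Y$
$B = -112$ ($B = \left(-24 - -8\right) 7 = \left(-24 + 8\right) 7 = \left(-16\right) 7 = -112$)
$w{\left(r \right)} = 81$ ($w{\left(r \right)} = 9^{2} = 81$)
$b = -101$ ($b = 2 - \left(81 - -22\right) = 2 - \left(81 + 22\right) = 2 - 103 = -101$)
$\frac{b}{B} = - \frac{101}{-112} = \left(-101\right) \left(- \frac{1}{112}\right) = \frac{101}{112}$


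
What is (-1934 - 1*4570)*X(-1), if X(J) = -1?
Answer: 6504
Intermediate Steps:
(-1934 - 1*4570)*X(-1) = (-1934 - 1*4570)*(-1) = (-1934 - 4570)*(-1) = -6504*(-1) = 6504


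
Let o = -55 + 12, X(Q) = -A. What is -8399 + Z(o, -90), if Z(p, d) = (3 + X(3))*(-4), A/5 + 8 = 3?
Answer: -8511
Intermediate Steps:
A = -25 (A = -40 + 5*3 = -40 + 15 = -25)
X(Q) = 25 (X(Q) = -1*(-25) = 25)
o = -43
Z(p, d) = -112 (Z(p, d) = (3 + 25)*(-4) = 28*(-4) = -112)
-8399 + Z(o, -90) = -8399 - 112 = -8511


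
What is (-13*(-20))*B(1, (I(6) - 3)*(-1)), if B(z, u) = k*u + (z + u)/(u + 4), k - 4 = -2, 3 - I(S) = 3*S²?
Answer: 1579565/28 ≈ 56413.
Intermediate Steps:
I(S) = 3 - 3*S²
k = 2 (k = 4 - 2 = 2)
B(z, u) = 2*u + (u + z)/(4 + u) (B(z, u) = 2*u + (z + u)/(u + 4) = 2*u + (u + z)/(4 + u))
(-13*(-20))*B(1, (I(6) - 3)*(-1)) = (-13*(-20))*((1 + 2*(((3 - 3*6²) - 3)*(-1))² + 9*(((3 - 3*6²) - 3)*(-1)))/(4 + ((3 - 3*6²) - 3)*(-1))) = 260*((1 + 2*(((3 - 3*36) - 3)*(-1))² + 9*(((3 - 3*36) - 3)*(-1)))/(4 + ((3 - 3*36) - 3)*(-1))) = 260*((1 + 2*(((3 - 108) - 3)*(-1))² + 9*(((3 - 108) - 3)*(-1)))/(4 + ((3 - 108) - 3)*(-1))) = 260*((1 + 2*((-105 - 3)*(-1))² + 9*((-105 - 3)*(-1)))/(4 + (-105 - 3)*(-1))) = 260*((1 + 2*(-108*(-1))² + 9*(-108*(-1)))/(4 - 108*(-1))) = 260*((1 + 2*108² + 9*108)/(4 + 108)) = 260*((1 + 2*11664 + 972)/112) = 260*((1 + 23328 + 972)/112) = 260*((1/112)*24301) = 260*(24301/112) = 1579565/28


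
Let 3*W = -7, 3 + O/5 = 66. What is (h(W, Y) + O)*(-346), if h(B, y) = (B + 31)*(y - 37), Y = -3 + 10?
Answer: 188570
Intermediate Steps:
O = 315 (O = -15 + 5*66 = -15 + 330 = 315)
W = -7/3 (W = (⅓)*(-7) = -7/3 ≈ -2.3333)
Y = 7
h(B, y) = (-37 + y)*(31 + B) (h(B, y) = (31 + B)*(-37 + y) = (-37 + y)*(31 + B))
(h(W, Y) + O)*(-346) = ((-1147 - 37*(-7/3) + 31*7 - 7/3*7) + 315)*(-346) = ((-1147 + 259/3 + 217 - 49/3) + 315)*(-346) = (-860 + 315)*(-346) = -545*(-346) = 188570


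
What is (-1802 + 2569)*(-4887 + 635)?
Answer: -3261284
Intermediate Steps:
(-1802 + 2569)*(-4887 + 635) = 767*(-4252) = -3261284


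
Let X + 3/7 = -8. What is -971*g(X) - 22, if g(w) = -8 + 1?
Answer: 6775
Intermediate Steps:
X = -59/7 (X = -3/7 - 8 = -59/7 ≈ -8.4286)
g(w) = -7
-971*g(X) - 22 = -971*(-7) - 22 = 6797 - 22 = 6775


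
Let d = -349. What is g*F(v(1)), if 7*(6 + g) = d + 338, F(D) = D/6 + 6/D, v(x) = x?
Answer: -1961/42 ≈ -46.690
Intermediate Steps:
F(D) = 6/D + D/6 (F(D) = D*(1/6) + 6/D = D/6 + 6/D = 6/D + D/6)
g = -53/7 (g = -6 + (-349 + 338)/7 = -6 + (1/7)*(-11) = -6 - 11/7 = -53/7 ≈ -7.5714)
g*F(v(1)) = -53*(6/1 + (1/6)*1)/7 = -53*(6*1 + 1/6)/7 = -53*(6 + 1/6)/7 = -53/7*37/6 = -1961/42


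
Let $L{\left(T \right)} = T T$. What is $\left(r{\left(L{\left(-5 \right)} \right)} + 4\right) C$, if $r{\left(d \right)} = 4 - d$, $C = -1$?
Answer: $17$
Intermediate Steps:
$L{\left(T \right)} = T^{2}$
$\left(r{\left(L{\left(-5 \right)} \right)} + 4\right) C = \left(\left(4 - \left(-5\right)^{2}\right) + 4\right) \left(-1\right) = \left(\left(4 - 25\right) + 4\right) \left(-1\right) = \left(-21 + 4\right) \left(-1\right) = \left(-17\right) \left(-1\right) = 17$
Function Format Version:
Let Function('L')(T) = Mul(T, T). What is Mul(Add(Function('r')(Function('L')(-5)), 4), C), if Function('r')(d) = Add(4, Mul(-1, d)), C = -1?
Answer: 17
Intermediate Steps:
Function('L')(T) = Pow(T, 2)
Mul(Add(Function('r')(Function('L')(-5)), 4), C) = Mul(Add(Add(4, Mul(-1, Pow(-5, 2))), 4), -1) = Mul(Add(Add(4, Mul(-1, 25)), 4), -1) = Mul(Add(Add(4, -25), 4), -1) = Mul(Add(-21, 4), -1) = Mul(-17, -1) = 17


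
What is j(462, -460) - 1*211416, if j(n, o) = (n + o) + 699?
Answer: -210715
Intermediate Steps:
j(n, o) = 699 + n + o
j(462, -460) - 1*211416 = (699 + 462 - 460) - 1*211416 = 701 - 211416 = -210715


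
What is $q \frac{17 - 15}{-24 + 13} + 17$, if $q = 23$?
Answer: $\frac{141}{11} \approx 12.818$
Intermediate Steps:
$q \frac{17 - 15}{-24 + 13} + 17 = 23 \frac{17 - 15}{-24 + 13} + 17 = 23 \frac{2}{-11} + 17 = 23 \cdot 2 \left(- \frac{1}{11}\right) + 17 = 23 \left(- \frac{2}{11}\right) + 17 = - \frac{46}{11} + 17 = \frac{141}{11}$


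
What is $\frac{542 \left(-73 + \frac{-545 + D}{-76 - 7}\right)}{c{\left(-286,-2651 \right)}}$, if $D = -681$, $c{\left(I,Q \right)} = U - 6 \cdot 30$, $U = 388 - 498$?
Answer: $\frac{1309743}{12035} \approx 108.83$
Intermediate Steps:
$U = -110$
$c{\left(I,Q \right)} = -290$ ($c{\left(I,Q \right)} = -110 - 6 \cdot 30 = -110 - 180 = -290$)
$\frac{542 \left(-73 + \frac{-545 + D}{-76 - 7}\right)}{c{\left(-286,-2651 \right)}} = \frac{542 \left(-73 + \frac{-545 - 681}{-76 - 7}\right)}{-290} = 542 \left(-73 - \frac{1226}{-83}\right) \left(- \frac{1}{290}\right) = 542 \left(-73 - - \frac{1226}{83}\right) \left(- \frac{1}{290}\right) = 542 \left(-73 + \frac{1226}{83}\right) \left(- \frac{1}{290}\right) = 542 \left(- \frac{4833}{83}\right) \left(- \frac{1}{290}\right) = \left(- \frac{2619486}{83}\right) \left(- \frac{1}{290}\right) = \frac{1309743}{12035}$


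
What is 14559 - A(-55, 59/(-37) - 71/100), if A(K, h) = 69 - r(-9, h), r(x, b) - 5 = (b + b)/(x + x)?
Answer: 482692027/33300 ≈ 14495.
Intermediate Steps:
r(x, b) = 5 + b/x (r(x, b) = 5 + (b + b)/(x + x) = 5 + (2*b)/((2*x)) = 5 + (2*b)*(1/(2*x)) = 5 + b/x)
A(K, h) = 64 + h/9 (A(K, h) = 69 - (5 + h/(-9)) = 69 - (5 + h*(-1/9)) = 69 - (5 - h/9) = 69 + (-5 + h/9) = 64 + h/9)
14559 - A(-55, 59/(-37) - 71/100) = 14559 - (64 + (59/(-37) - 71/100)/9) = 14559 - (64 + (59*(-1/37) - 71*1/100)/9) = 14559 - (64 + (-59/37 - 71/100)/9) = 14559 - (64 + (1/9)*(-8527/3700)) = 14559 - (64 - 8527/33300) = 14559 - 1*2122673/33300 = 14559 - 2122673/33300 = 482692027/33300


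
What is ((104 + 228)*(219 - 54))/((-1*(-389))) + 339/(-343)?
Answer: 18657669/133427 ≈ 139.83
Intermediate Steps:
((104 + 228)*(219 - 54))/((-1*(-389))) + 339/(-343) = (332*165)/389 + 339*(-1/343) = 54780*(1/389) - 339/343 = 54780/389 - 339/343 = 18657669/133427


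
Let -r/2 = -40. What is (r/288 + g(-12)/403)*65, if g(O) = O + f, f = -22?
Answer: 7015/558 ≈ 12.572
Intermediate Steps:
r = 80 (r = -2*(-40) = 80)
g(O) = -22 + O (g(O) = O - 22 = -22 + O)
(r/288 + g(-12)/403)*65 = (80/288 + (-22 - 12)/403)*65 = (80*(1/288) - 34*1/403)*65 = (5/18 - 34/403)*65 = (1403/7254)*65 = 7015/558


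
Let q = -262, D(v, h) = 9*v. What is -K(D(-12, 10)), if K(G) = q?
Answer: 262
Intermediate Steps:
K(G) = -262
-K(D(-12, 10)) = -1*(-262) = 262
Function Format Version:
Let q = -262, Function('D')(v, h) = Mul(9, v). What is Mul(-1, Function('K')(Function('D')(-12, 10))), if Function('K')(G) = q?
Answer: 262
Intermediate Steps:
Function('K')(G) = -262
Mul(-1, Function('K')(Function('D')(-12, 10))) = Mul(-1, -262) = 262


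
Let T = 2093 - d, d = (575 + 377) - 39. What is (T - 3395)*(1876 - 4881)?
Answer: 6656075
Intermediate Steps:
d = 913 (d = 952 - 39 = 913)
T = 1180 (T = 2093 - 1*913 = 2093 - 913 = 1180)
(T - 3395)*(1876 - 4881) = (1180 - 3395)*(1876 - 4881) = -2215*(-3005) = 6656075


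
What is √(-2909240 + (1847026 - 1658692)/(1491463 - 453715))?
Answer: I*√87028366587240698/172958 ≈ 1705.6*I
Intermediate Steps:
√(-2909240 + (1847026 - 1658692)/(1491463 - 453715)) = √(-2909240 + 188334/1037748) = √(-2909240 + 188334*(1/1037748)) = √(-2909240 + 31389/172958) = √(-503176300531/172958) = I*√87028366587240698/172958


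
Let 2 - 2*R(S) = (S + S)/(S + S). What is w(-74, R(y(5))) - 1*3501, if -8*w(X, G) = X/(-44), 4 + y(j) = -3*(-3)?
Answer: -616213/176 ≈ -3501.2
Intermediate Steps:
y(j) = 5 (y(j) = -4 - 3*(-3) = -4 + 9 = 5)
R(S) = ½ (R(S) = 1 - (S + S)/(2*(S + S)) = 1 - 2*S/(2*(2*S)) = 1 - 2*S*1/(2*S)/2 = 1 - ½*1 = 1 - ½ = ½)
w(X, G) = X/352 (w(X, G) = -X/(8*(-44)) = -X*(-1)/(8*44) = -(-1)*X/352 = X/352)
w(-74, R(y(5))) - 1*3501 = (1/352)*(-74) - 1*3501 = -37/176 - 3501 = -616213/176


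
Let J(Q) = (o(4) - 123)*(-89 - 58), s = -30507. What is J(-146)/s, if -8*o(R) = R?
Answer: -12103/20338 ≈ -0.59509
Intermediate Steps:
o(R) = -R/8
J(Q) = 36309/2 (J(Q) = (-⅛*4 - 123)*(-89 - 58) = (-½ - 123)*(-147) = -247/2*(-147) = 36309/2)
J(-146)/s = (36309/2)/(-30507) = (36309/2)*(-1/30507) = -12103/20338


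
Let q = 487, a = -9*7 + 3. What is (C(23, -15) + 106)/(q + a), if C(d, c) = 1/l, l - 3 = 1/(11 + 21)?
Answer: 10314/41419 ≈ 0.24902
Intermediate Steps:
a = -60 (a = -63 + 3 = -60)
l = 97/32 (l = 3 + 1/(11 + 21) = 3 + 1/32 = 97/32 ≈ 3.0313)
C(d, c) = 32/97 (C(d, c) = 1/(97/32) = 32/97)
(C(23, -15) + 106)/(q + a) = (32/97 + 106)/(487 - 60) = (10314/97)/427 = (10314/97)*(1/427) = 10314/41419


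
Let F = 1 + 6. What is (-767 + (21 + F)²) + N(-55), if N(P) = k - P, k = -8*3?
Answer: 48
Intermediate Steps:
F = 7
k = -24
N(P) = -24 - P
(-767 + (21 + F)²) + N(-55) = (-767 + (21 + 7)²) + (-24 - 1*(-55)) = (-767 + 28²) + (-24 + 55) = (-767 + 784) + 31 = 17 + 31 = 48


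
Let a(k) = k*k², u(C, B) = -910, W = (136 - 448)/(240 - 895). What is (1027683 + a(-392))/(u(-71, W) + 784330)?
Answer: -11841721/156684 ≈ -75.577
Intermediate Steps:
W = 312/655 (W = -312/(-655) = -312*(-1/655) = 312/655 ≈ 0.47634)
a(k) = k³
(1027683 + a(-392))/(u(-71, W) + 784330) = (1027683 + (-392)³)/(-910 + 784330) = (1027683 - 60236288)/783420 = -59208605*1/783420 = -11841721/156684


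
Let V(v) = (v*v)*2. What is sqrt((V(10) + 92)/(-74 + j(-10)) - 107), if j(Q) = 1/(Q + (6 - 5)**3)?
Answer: 31*I*sqrt(51359)/667 ≈ 10.533*I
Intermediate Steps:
j(Q) = 1/(1 + Q) (j(Q) = 1/(Q + 1**3) = 1/(Q + 1) = 1/(1 + Q))
V(v) = 2*v**2 (V(v) = v**2*2 = 2*v**2)
sqrt((V(10) + 92)/(-74 + j(-10)) - 107) = sqrt((2*10**2 + 92)/(-74 + 1/(1 - 10)) - 107) = sqrt((2*100 + 92)/(-74 + 1/(-9)) - 107) = sqrt((200 + 92)/(-74 - 1/9) - 107) = sqrt(292/(-667/9) - 107) = sqrt(292*(-9/667) - 107) = sqrt(-2628/667 - 107) = sqrt(-73997/667) = 31*I*sqrt(51359)/667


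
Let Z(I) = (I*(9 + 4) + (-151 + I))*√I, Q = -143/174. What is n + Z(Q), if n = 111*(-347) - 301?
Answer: -38818 - 7069*I*√24882/7569 ≈ -38818.0 - 147.32*I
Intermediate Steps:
Q = -143/174 (Q = -143*1/174 = -143/174 ≈ -0.82184)
n = -38818 (n = -38517 - 301 = -38818)
Z(I) = √I*(-151 + 14*I) (Z(I) = (I*13 + (-151 + I))*√I = (13*I + (-151 + I))*√I = (-151 + 14*I)*√I = √I*(-151 + 14*I))
n + Z(Q) = -38818 + √(-143/174)*(-151 + 14*(-143/174)) = -38818 + (I*√24882/174)*(-151 - 1001/87) = -38818 + (I*√24882/174)*(-14138/87) = -38818 - 7069*I*√24882/7569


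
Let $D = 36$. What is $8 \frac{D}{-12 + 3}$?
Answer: $-32$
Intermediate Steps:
$8 \frac{D}{-12 + 3} = 8 \frac{36}{-12 + 3} = 8 \frac{36}{-9} = 8 \cdot 36 \left(- \frac{1}{9}\right) = 8 \left(-4\right) = -32$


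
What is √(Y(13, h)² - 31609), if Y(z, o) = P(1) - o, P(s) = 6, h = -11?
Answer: 6*I*√870 ≈ 176.97*I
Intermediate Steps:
Y(z, o) = 6 - o
√(Y(13, h)² - 31609) = √((6 - 1*(-11))² - 31609) = √((6 + 11)² - 31609) = √(17² - 31609) = √(289 - 31609) = √(-31320) = 6*I*√870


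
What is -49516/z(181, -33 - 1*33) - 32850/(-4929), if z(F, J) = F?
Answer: -79372838/297383 ≈ -266.90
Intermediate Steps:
-49516/z(181, -33 - 1*33) - 32850/(-4929) = -49516/181 - 32850/(-4929) = -49516*1/181 - 32850*(-1/4929) = -49516/181 + 10950/1643 = -79372838/297383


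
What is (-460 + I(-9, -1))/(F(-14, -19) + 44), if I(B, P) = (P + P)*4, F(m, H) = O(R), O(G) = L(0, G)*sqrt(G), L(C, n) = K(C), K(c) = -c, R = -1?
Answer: -117/11 ≈ -10.636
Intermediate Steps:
L(C, n) = -C
O(G) = 0 (O(G) = (-1*0)*sqrt(G) = 0*sqrt(G) = 0)
F(m, H) = 0
I(B, P) = 8*P (I(B, P) = (2*P)*4 = 8*P)
(-460 + I(-9, -1))/(F(-14, -19) + 44) = (-460 + 8*(-1))/(0 + 44) = (-460 - 8)/44 = -468*1/44 = -117/11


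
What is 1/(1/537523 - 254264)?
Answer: -537523/136672748071 ≈ -3.9329e-6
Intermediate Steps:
1/(1/537523 - 254264) = 1/(-136672748071/537523) = -537523/136672748071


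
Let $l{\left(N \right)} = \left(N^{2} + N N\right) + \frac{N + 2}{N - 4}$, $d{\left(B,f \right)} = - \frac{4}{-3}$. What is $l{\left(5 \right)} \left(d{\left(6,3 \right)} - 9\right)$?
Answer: $-437$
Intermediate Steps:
$d{\left(B,f \right)} = \frac{4}{3}$ ($d{\left(B,f \right)} = \left(-4\right) \left(- \frac{1}{3}\right) = \frac{4}{3}$)
$l{\left(N \right)} = 2 N^{2} + \frac{2 + N}{-4 + N}$ ($l{\left(N \right)} = \left(N^{2} + N^{2}\right) + \frac{2 + N}{-4 + N} = 2 N^{2} + \frac{2 + N}{-4 + N}$)
$l{\left(5 \right)} \left(d{\left(6,3 \right)} - 9\right) = \frac{2 + 5 - 8 \cdot 5^{2} + 2 \cdot 5^{3}}{-4 + 5} \left(\frac{4}{3} - 9\right) = \frac{2 + 5 - 200 + 2 \cdot 125}{1} \left(- \frac{23}{3}\right) = 1 \left(2 + 5 - 200 + 250\right) \left(- \frac{23}{3}\right) = 1 \cdot 57 \left(- \frac{23}{3}\right) = 57 \left(- \frac{23}{3}\right) = -437$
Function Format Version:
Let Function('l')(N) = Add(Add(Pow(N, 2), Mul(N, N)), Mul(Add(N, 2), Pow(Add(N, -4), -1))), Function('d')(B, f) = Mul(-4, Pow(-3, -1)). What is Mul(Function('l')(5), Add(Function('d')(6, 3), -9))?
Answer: -437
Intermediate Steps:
Function('d')(B, f) = Rational(4, 3) (Function('d')(B, f) = Mul(-4, Rational(-1, 3)) = Rational(4, 3))
Function('l')(N) = Add(Mul(2, Pow(N, 2)), Mul(Pow(Add(-4, N), -1), Add(2, N))) (Function('l')(N) = Add(Add(Pow(N, 2), Pow(N, 2)), Mul(Add(2, N), Pow(Add(-4, N), -1))) = Add(Mul(2, Pow(N, 2)), Mul(Pow(Add(-4, N), -1), Add(2, N))))
Mul(Function('l')(5), Add(Function('d')(6, 3), -9)) = Mul(Mul(Pow(Add(-4, 5), -1), Add(2, 5, Mul(-8, Pow(5, 2)), Mul(2, Pow(5, 3)))), Add(Rational(4, 3), -9)) = Mul(Mul(Pow(1, -1), Add(2, 5, Mul(-8, 25), Mul(2, 125))), Rational(-23, 3)) = Mul(Mul(1, Add(2, 5, -200, 250)), Rational(-23, 3)) = Mul(Mul(1, 57), Rational(-23, 3)) = Mul(57, Rational(-23, 3)) = -437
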